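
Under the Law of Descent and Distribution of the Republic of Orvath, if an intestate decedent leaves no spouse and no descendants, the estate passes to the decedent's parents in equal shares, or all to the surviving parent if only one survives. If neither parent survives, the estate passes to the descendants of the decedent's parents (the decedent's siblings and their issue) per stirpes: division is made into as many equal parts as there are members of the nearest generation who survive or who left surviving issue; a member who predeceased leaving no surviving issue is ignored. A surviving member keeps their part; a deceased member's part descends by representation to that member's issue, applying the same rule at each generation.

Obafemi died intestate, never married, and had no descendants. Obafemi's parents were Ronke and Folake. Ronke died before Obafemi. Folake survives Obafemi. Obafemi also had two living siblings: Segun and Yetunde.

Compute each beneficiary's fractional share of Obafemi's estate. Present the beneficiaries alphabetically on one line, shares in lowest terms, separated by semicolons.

Folake 1

Only one parent, Folake, survives, so Folake takes the entire estate. The siblings take nothing because a surviving parent has priority.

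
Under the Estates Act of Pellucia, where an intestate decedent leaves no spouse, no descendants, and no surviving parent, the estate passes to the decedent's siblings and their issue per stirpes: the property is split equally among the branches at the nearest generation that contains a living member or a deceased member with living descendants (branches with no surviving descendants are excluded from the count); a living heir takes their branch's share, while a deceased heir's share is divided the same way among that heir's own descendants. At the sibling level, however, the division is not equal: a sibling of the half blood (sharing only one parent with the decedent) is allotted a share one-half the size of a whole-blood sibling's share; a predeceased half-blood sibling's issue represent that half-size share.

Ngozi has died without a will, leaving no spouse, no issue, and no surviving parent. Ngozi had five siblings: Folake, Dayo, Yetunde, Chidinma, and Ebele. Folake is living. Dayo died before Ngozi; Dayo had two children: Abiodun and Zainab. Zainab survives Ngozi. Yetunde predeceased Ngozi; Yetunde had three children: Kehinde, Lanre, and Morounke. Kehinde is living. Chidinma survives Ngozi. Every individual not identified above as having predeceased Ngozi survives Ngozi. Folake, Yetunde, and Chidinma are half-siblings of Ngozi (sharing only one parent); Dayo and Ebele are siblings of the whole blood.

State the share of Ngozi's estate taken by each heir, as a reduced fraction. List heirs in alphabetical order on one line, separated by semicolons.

Abiodun 1/7; Chidinma 1/7; Ebele 2/7; Folake 1/7; Kehinde 1/21; Lanre 1/21; Morounke 1/21; Zainab 1/7

No spouse, descendants, or parent survives, so the estate passes to Ngozi's siblings per stirpes.
Half-blood siblings count for one-half the weight of whole-blood siblings at the initial division.
Dividing 1 in proportion to weights (total weight 7/2): Folake (weight 1/2) → 1/7; Dayo (weight 1) → 2/7; Yetunde (weight 1/2) → 1/7; Chidinma (weight 1/2) → 1/7; Ebele (weight 1) → 2/7.
Folake is living and takes 1/7.
Dayo predeceased; the 2/7 allotted to Dayo's branch passes to Dayo's issue by representation.
The 2/7 is divided into 2 equal shares of 1/7 among Abiodun, Zainab.
Abiodun is living and takes 1/7.
Zainab is living and takes 1/7.
Yetunde predeceased; the 1/7 allotted to Yetunde's branch passes to Yetunde's issue by representation.
The 1/7 is divided into 3 equal shares of 1/21 among Kehinde, Lanre, Morounke.
Kehinde is living and takes 1/21.
Lanre is living and takes 1/21.
Morounke is living and takes 1/21.
Chidinma is living and takes 1/7.
Ebele is living and takes 2/7.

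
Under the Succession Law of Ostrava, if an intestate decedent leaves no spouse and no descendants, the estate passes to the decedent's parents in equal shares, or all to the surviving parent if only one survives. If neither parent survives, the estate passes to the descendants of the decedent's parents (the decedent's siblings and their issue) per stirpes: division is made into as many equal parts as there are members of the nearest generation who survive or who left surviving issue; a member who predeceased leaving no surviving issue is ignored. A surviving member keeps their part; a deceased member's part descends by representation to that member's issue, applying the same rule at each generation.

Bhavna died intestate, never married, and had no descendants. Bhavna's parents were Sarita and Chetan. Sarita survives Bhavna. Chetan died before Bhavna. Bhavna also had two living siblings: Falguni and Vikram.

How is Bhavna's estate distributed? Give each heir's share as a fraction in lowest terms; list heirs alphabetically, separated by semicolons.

Sarita 1

Only one parent, Sarita, survives, so Sarita takes the entire estate. The siblings take nothing because a surviving parent has priority.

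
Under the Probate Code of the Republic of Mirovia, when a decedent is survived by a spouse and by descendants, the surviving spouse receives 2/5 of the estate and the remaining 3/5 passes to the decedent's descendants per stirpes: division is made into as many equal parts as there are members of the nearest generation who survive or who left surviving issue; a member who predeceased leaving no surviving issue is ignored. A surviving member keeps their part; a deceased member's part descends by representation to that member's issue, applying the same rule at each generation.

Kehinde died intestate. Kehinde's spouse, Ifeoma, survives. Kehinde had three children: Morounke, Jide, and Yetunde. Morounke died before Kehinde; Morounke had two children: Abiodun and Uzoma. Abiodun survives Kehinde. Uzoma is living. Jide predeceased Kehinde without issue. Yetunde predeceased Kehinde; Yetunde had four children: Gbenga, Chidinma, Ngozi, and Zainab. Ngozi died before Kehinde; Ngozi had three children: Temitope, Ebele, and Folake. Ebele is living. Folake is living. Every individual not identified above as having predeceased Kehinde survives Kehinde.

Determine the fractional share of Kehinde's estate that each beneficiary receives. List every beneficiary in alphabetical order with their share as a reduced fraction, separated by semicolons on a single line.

Abiodun 3/20; Chidinma 3/40; Ebele 1/40; Folake 1/40; Gbenga 3/40; Ifeoma 2/5; Temitope 1/40; Uzoma 3/20; Zainab 3/40

Ifeoma, as surviving spouse, takes 2/5.
The remaining 3/5 passes to Kehinde's descendants per stirpes.
Jide left no surviving issue, so that branch lapses and is disregarded.
The 3/5 is divided into 2 equal shares of 3/10 among Morounke, Yetunde.
Morounke predeceased; the 3/10 allotted to Morounke's branch passes to Morounke's issue by representation.
The 3/10 is divided into 2 equal shares of 3/20 among Abiodun, Uzoma.
Abiodun is living and takes 3/20.
Uzoma is living and takes 3/20.
Yetunde predeceased; the 3/10 allotted to Yetunde's branch passes to Yetunde's issue by representation.
The 3/10 is divided into 4 equal shares of 3/40 among Gbenga, Chidinma, Ngozi, Zainab.
Gbenga is living and takes 3/40.
Chidinma is living and takes 3/40.
Ngozi predeceased; the 3/40 allotted to Ngozi's branch passes to Ngozi's issue by representation.
The 3/40 is divided into 3 equal shares of 1/40 among Temitope, Ebele, Folake.
Temitope is living and takes 1/40.
Ebele is living and takes 1/40.
Folake is living and takes 1/40.
Zainab is living and takes 3/40.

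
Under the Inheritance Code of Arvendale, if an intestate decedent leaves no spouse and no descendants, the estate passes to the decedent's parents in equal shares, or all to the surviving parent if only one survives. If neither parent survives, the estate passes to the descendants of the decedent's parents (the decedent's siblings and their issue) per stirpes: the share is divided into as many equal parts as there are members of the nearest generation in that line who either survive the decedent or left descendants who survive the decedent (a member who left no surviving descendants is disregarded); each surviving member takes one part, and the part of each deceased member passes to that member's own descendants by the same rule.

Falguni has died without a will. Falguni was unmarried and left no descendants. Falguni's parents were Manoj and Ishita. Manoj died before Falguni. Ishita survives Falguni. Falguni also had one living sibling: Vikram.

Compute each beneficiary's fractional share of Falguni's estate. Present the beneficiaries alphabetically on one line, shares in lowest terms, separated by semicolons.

Only one parent, Ishita, survives, so Ishita takes the entire estate. The siblings take nothing because a surviving parent has priority.

Ishita 1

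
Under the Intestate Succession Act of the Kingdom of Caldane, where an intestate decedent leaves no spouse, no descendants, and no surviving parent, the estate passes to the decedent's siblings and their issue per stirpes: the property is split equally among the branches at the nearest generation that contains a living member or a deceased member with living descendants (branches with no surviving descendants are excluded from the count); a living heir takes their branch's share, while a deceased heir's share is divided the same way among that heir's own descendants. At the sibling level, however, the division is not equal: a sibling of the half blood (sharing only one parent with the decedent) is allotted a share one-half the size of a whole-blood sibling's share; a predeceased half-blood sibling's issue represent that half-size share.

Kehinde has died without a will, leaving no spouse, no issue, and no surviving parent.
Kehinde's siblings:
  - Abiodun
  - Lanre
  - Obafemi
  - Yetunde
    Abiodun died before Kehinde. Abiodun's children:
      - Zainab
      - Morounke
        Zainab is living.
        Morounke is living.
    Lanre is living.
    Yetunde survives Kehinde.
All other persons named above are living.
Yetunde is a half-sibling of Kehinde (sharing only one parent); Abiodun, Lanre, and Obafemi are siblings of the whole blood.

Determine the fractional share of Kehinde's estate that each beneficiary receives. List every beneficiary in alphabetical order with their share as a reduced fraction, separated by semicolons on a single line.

Lanre 2/7; Morounke 1/7; Obafemi 2/7; Yetunde 1/7; Zainab 1/7

No spouse, descendants, or parent survives, so the estate passes to Kehinde's siblings per stirpes.
Half-blood siblings count for one-half the weight of whole-blood siblings at the initial division.
Dividing 1 in proportion to weights (total weight 7/2): Abiodun (weight 1) → 2/7; Lanre (weight 1) → 2/7; Obafemi (weight 1) → 2/7; Yetunde (weight 1/2) → 1/7.
Abiodun predeceased; the 2/7 allotted to Abiodun's branch passes to Abiodun's issue by representation.
The 2/7 is divided into 2 equal shares of 1/7 among Zainab, Morounke.
Zainab is living and takes 1/7.
Morounke is living and takes 1/7.
Lanre is living and takes 2/7.
Obafemi is living and takes 2/7.
Yetunde is living and takes 1/7.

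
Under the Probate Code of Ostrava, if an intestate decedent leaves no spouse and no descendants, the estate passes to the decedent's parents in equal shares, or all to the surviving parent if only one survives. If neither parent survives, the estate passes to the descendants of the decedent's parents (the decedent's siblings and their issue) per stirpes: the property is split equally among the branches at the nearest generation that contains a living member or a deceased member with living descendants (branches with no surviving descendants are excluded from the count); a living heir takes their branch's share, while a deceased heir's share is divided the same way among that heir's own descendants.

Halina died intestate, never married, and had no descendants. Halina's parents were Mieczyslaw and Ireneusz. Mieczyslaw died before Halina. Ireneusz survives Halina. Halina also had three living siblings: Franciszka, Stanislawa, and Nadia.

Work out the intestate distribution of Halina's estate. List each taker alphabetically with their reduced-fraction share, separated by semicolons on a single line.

Ireneusz 1

Only one parent, Ireneusz, survives, so Ireneusz takes the entire estate. The siblings take nothing because a surviving parent has priority.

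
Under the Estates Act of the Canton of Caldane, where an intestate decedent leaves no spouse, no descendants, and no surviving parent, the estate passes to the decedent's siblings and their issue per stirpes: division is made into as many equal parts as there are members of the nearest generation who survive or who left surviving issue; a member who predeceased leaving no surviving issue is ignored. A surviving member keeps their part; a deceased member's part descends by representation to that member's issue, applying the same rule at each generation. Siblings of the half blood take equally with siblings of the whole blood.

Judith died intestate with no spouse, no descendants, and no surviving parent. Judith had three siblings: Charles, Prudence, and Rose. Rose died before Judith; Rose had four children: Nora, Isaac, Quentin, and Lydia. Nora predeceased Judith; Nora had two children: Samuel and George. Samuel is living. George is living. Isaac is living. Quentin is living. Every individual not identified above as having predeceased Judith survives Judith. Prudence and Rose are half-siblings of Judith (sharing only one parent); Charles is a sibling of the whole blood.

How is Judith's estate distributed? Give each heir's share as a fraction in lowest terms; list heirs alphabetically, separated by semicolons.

Charles 1/3; George 1/24; Isaac 1/12; Lydia 1/12; Prudence 1/3; Quentin 1/12; Samuel 1/24

No spouse, descendants, or parent survives, so the estate passes to Judith's siblings per stirpes.
Half-blood and whole-blood siblings take equally under the stated rule.
The estate is divided into 3 equal shares of 1/3 among Charles, Prudence, Rose.
Charles is living and takes 1/3.
Prudence is living and takes 1/3.
Rose predeceased; the 1/3 allotted to Rose's branch passes to Rose's issue by representation.
The 1/3 is divided into 4 equal shares of 1/12 among Nora, Isaac, Quentin, Lydia.
Nora predeceased; the 1/12 allotted to Nora's branch passes to Nora's issue by representation.
The 1/12 is divided into 2 equal shares of 1/24 among Samuel, George.
Samuel is living and takes 1/24.
George is living and takes 1/24.
Isaac is living and takes 1/12.
Quentin is living and takes 1/12.
Lydia is living and takes 1/12.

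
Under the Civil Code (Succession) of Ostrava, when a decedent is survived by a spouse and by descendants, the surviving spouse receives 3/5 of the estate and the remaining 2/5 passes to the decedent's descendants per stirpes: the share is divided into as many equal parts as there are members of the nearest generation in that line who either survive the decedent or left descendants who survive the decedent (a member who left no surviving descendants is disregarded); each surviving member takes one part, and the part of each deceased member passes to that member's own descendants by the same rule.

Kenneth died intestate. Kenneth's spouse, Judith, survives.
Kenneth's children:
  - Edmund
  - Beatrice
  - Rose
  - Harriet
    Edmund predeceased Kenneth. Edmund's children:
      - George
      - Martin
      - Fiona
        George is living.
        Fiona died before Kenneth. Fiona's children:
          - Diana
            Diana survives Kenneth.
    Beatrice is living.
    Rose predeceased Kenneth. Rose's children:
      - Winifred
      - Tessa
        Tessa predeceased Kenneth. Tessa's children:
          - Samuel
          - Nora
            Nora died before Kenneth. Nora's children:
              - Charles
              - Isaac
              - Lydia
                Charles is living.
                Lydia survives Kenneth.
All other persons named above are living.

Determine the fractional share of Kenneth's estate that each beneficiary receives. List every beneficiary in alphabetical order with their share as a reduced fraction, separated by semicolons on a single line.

Beatrice 1/10; Charles 1/120; Diana 1/30; George 1/30; Harriet 1/10; Isaac 1/120; Judith 3/5; Lydia 1/120; Martin 1/30; Samuel 1/40; Winifred 1/20

Judith, as surviving spouse, takes 3/5.
The remaining 2/5 passes to Kenneth's descendants per stirpes.
The 2/5 is divided into 4 equal shares of 1/10 among Edmund, Beatrice, Rose, Harriet.
Edmund predeceased; the 1/10 allotted to Edmund's branch passes to Edmund's issue by representation.
The 1/10 is divided into 3 equal shares of 1/30 among George, Martin, Fiona.
George is living and takes 1/30.
Martin is living and takes 1/30.
Fiona predeceased; the 1/30 allotted to Fiona's branch passes to Fiona's issue by representation.
Diana is the sole taker at this level and receives the full 1/30.
Beatrice is living and takes 1/10.
Rose predeceased; the 1/10 allotted to Rose's branch passes to Rose's issue by representation.
The 1/10 is divided into 2 equal shares of 1/20 among Winifred, Tessa.
Winifred is living and takes 1/20.
Tessa predeceased; the 1/20 allotted to Tessa's branch passes to Tessa's issue by representation.
The 1/20 is divided into 2 equal shares of 1/40 among Samuel, Nora.
Samuel is living and takes 1/40.
Nora predeceased; the 1/40 allotted to Nora's branch passes to Nora's issue by representation.
The 1/40 is divided into 3 equal shares of 1/120 among Charles, Isaac, Lydia.
Charles is living and takes 1/120.
Isaac is living and takes 1/120.
Lydia is living and takes 1/120.
Harriet is living and takes 1/10.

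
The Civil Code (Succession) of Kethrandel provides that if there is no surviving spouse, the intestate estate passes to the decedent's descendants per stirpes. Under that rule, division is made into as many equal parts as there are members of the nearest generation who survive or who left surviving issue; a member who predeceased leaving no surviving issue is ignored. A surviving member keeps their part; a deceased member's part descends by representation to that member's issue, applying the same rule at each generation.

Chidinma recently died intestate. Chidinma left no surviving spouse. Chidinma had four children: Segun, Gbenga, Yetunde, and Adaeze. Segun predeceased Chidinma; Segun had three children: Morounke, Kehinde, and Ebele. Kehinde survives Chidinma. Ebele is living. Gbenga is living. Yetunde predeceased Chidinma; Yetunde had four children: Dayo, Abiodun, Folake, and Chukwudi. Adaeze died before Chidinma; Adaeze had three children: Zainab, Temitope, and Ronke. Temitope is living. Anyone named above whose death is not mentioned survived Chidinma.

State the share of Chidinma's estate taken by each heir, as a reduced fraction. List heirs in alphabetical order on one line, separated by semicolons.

There is no surviving spouse, so the entire estate passes to Chidinma's descendants per stirpes.
The estate is divided into 4 equal shares of 1/4 among Segun, Gbenga, Yetunde, Adaeze.
Segun predeceased; the 1/4 allotted to Segun's branch passes to Segun's issue by representation.
The 1/4 is divided into 3 equal shares of 1/12 among Morounke, Kehinde, Ebele.
Morounke is living and takes 1/12.
Kehinde is living and takes 1/12.
Ebele is living and takes 1/12.
Gbenga is living and takes 1/4.
Yetunde predeceased; the 1/4 allotted to Yetunde's branch passes to Yetunde's issue by representation.
The 1/4 is divided into 4 equal shares of 1/16 among Dayo, Abiodun, Folake, Chukwudi.
Dayo is living and takes 1/16.
Abiodun is living and takes 1/16.
Folake is living and takes 1/16.
Chukwudi is living and takes 1/16.
Adaeze predeceased; the 1/4 allotted to Adaeze's branch passes to Adaeze's issue by representation.
The 1/4 is divided into 3 equal shares of 1/12 among Zainab, Temitope, Ronke.
Zainab is living and takes 1/12.
Temitope is living and takes 1/12.
Ronke is living and takes 1/12.

Abiodun 1/16; Chukwudi 1/16; Dayo 1/16; Ebele 1/12; Folake 1/16; Gbenga 1/4; Kehinde 1/12; Morounke 1/12; Ronke 1/12; Temitope 1/12; Zainab 1/12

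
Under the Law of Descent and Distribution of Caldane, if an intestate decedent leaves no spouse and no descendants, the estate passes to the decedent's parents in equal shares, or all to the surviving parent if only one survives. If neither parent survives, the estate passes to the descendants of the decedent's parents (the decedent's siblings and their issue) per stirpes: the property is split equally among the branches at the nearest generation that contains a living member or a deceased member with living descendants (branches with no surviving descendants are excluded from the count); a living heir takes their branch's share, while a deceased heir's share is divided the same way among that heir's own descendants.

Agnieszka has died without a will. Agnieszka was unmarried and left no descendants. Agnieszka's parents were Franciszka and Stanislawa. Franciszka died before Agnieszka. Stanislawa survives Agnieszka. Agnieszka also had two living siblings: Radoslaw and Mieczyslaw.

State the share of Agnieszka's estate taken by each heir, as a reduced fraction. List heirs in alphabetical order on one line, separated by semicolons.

Only one parent, Stanislawa, survives, so Stanislawa takes the entire estate. The siblings take nothing because a surviving parent has priority.

Stanislawa 1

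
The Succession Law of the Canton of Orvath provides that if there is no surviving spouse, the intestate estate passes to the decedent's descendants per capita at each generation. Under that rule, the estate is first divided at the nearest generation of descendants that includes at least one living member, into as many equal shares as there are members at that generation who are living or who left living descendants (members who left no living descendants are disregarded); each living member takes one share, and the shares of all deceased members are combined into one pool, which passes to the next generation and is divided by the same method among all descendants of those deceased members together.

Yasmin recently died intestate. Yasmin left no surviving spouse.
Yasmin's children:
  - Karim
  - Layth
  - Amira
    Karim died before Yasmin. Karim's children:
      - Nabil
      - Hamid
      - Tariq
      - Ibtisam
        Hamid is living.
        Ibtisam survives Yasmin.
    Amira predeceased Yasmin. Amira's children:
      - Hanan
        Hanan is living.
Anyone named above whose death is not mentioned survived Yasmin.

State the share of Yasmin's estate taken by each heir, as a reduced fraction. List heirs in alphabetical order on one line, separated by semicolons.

There is no surviving spouse, so the entire estate passes to Yasmin's descendants per capita at each generation.
At generation 1 (Karim, Layth, Amira) there are 3 shares of (1)/3 = 1/3 each.
Living: Layth — each takes 1/3.
Deceased: Karim and Amira. Their combined 2/3 is pooled and carried to generation 2.
At generation 2 (Nabil, Hamid, Tariq, Ibtisam, Hanan) there are 5 shares of (2/3)/5 = 2/15 each.
Living: Nabil, Hamid, Tariq, Ibtisam, and Hanan — each takes 2/15.

Hamid 2/15; Hanan 2/15; Ibtisam 2/15; Layth 1/3; Nabil 2/15; Tariq 2/15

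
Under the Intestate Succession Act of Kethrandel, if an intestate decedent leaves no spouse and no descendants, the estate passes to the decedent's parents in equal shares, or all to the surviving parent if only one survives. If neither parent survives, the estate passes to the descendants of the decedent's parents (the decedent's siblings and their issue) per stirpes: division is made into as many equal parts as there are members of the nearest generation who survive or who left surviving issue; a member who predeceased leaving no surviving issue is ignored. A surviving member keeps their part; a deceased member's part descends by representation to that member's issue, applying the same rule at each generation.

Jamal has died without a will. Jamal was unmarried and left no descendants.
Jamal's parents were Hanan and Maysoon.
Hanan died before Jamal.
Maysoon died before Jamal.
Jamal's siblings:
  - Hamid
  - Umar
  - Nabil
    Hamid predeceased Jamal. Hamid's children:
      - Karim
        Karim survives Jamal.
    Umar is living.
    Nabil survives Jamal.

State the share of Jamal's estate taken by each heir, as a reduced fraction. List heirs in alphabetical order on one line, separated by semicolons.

Neither parent survives and there are no descendants, so the estate passes to Jamal's siblings and their issue per stirpes.
The estate is divided into 3 equal shares of 1/3 among Hamid, Umar, Nabil.
Hamid predeceased; the 1/3 allotted to Hamid's branch passes to Hamid's issue by representation.
Karim is the sole taker at this level and receives the full 1/3.
Umar is living and takes 1/3.
Nabil is living and takes 1/3.

Karim 1/3; Nabil 1/3; Umar 1/3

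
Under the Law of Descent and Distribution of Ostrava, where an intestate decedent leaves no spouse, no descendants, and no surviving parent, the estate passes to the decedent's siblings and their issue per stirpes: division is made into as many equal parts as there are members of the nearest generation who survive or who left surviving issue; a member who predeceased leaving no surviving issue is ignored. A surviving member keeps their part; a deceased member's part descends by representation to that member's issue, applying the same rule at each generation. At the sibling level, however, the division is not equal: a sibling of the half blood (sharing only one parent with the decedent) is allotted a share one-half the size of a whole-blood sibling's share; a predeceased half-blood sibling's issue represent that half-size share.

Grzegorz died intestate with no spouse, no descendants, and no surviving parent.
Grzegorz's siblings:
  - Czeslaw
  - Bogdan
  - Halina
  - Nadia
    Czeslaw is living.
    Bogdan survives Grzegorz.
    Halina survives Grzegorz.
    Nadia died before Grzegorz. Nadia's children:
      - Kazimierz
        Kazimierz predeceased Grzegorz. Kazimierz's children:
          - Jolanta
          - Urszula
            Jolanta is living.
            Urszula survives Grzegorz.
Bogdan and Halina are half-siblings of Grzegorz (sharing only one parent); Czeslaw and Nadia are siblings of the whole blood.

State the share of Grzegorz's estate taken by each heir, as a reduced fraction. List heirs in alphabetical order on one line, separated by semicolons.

No spouse, descendants, or parent survives, so the estate passes to Grzegorz's siblings per stirpes.
Half-blood siblings count for one-half the weight of whole-blood siblings at the initial division.
Dividing 1 in proportion to weights (total weight 3): Czeslaw (weight 1) → 1/3; Bogdan (weight 1/2) → 1/6; Halina (weight 1/2) → 1/6; Nadia (weight 1) → 1/3.
Czeslaw is living and takes 1/3.
Bogdan is living and takes 1/6.
Halina is living and takes 1/6.
Nadia predeceased; the 1/3 allotted to Nadia's branch passes to Nadia's issue by representation.
Kazimierz's line is the sole branch at this level, so the full 1/3 passes to Kazimierz's issue by representation.
The 1/3 is divided into 2 equal shares of 1/6 among Jolanta, Urszula.
Jolanta is living and takes 1/6.
Urszula is living and takes 1/6.

Bogdan 1/6; Czeslaw 1/3; Halina 1/6; Jolanta 1/6; Urszula 1/6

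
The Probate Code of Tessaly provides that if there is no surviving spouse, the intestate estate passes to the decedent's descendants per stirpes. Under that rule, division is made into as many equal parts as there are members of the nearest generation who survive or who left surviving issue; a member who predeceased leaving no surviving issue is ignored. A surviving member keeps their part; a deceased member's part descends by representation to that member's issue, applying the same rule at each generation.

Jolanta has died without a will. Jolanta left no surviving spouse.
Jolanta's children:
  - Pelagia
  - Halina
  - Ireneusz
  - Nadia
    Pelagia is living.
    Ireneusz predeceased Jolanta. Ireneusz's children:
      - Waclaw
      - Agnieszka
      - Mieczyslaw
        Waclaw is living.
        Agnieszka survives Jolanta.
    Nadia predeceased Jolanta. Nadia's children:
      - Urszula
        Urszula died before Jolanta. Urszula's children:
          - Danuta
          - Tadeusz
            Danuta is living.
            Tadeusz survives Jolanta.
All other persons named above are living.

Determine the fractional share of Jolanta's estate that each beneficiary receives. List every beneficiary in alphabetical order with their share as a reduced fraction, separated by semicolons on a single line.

There is no surviving spouse, so the entire estate passes to Jolanta's descendants per stirpes.
The estate is divided into 4 equal shares of 1/4 among Pelagia, Halina, Ireneusz, Nadia.
Pelagia is living and takes 1/4.
Halina is living and takes 1/4.
Ireneusz predeceased; the 1/4 allotted to Ireneusz's branch passes to Ireneusz's issue by representation.
The 1/4 is divided into 3 equal shares of 1/12 among Waclaw, Agnieszka, Mieczyslaw.
Waclaw is living and takes 1/12.
Agnieszka is living and takes 1/12.
Mieczyslaw is living and takes 1/12.
Nadia predeceased; the 1/4 allotted to Nadia's branch passes to Nadia's issue by representation.
Urszula's line is the sole branch at this level, so the full 1/4 passes to Urszula's issue by representation.
The 1/4 is divided into 2 equal shares of 1/8 among Danuta, Tadeusz.
Danuta is living and takes 1/8.
Tadeusz is living and takes 1/8.

Agnieszka 1/12; Danuta 1/8; Halina 1/4; Mieczyslaw 1/12; Pelagia 1/4; Tadeusz 1/8; Waclaw 1/12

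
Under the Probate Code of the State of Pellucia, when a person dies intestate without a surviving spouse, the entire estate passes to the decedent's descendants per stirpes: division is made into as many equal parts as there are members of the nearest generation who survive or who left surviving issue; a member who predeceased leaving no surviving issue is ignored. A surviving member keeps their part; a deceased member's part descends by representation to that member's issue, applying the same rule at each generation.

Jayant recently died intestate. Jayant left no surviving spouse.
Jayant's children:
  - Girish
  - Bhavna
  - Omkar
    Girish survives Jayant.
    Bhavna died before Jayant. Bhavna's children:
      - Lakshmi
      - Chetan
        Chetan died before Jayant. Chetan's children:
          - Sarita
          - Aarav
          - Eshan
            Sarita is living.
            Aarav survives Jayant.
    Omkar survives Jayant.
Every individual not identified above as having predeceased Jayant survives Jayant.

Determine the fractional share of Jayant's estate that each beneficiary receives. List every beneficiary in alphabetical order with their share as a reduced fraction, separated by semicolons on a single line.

There is no surviving spouse, so the entire estate passes to Jayant's descendants per stirpes.
The estate is divided into 3 equal shares of 1/3 among Girish, Bhavna, Omkar.
Girish is living and takes 1/3.
Bhavna predeceased; the 1/3 allotted to Bhavna's branch passes to Bhavna's issue by representation.
The 1/3 is divided into 2 equal shares of 1/6 among Lakshmi, Chetan.
Lakshmi is living and takes 1/6.
Chetan predeceased; the 1/6 allotted to Chetan's branch passes to Chetan's issue by representation.
The 1/6 is divided into 3 equal shares of 1/18 among Sarita, Aarav, Eshan.
Sarita is living and takes 1/18.
Aarav is living and takes 1/18.
Eshan is living and takes 1/18.
Omkar is living and takes 1/3.

Aarav 1/18; Eshan 1/18; Girish 1/3; Lakshmi 1/6; Omkar 1/3; Sarita 1/18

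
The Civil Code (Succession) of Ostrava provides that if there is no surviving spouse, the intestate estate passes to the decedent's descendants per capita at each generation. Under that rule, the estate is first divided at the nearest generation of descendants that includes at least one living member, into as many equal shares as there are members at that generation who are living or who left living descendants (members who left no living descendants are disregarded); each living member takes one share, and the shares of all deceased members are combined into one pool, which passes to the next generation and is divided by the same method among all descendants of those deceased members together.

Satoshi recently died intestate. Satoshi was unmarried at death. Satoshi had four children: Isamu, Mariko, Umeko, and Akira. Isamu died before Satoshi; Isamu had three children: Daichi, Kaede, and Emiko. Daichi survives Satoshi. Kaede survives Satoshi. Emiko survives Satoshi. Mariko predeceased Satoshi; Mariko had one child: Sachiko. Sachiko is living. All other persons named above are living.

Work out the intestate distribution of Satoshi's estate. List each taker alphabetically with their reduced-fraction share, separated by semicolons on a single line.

Akira 1/4; Daichi 1/8; Emiko 1/8; Kaede 1/8; Sachiko 1/8; Umeko 1/4

There is no surviving spouse, so the entire estate passes to Satoshi's descendants per capita at each generation.
At generation 1 (Isamu, Mariko, Umeko, Akira) there are 4 shares of (1)/4 = 1/4 each.
Living: Umeko and Akira — each takes 1/4.
Deceased: Isamu and Mariko. Their combined 1/2 is pooled and carried to generation 2.
At generation 2 (Daichi, Kaede, Emiko, Sachiko) there are 4 shares of (1/2)/4 = 1/8 each.
Living: Daichi, Kaede, Emiko, and Sachiko — each takes 1/8.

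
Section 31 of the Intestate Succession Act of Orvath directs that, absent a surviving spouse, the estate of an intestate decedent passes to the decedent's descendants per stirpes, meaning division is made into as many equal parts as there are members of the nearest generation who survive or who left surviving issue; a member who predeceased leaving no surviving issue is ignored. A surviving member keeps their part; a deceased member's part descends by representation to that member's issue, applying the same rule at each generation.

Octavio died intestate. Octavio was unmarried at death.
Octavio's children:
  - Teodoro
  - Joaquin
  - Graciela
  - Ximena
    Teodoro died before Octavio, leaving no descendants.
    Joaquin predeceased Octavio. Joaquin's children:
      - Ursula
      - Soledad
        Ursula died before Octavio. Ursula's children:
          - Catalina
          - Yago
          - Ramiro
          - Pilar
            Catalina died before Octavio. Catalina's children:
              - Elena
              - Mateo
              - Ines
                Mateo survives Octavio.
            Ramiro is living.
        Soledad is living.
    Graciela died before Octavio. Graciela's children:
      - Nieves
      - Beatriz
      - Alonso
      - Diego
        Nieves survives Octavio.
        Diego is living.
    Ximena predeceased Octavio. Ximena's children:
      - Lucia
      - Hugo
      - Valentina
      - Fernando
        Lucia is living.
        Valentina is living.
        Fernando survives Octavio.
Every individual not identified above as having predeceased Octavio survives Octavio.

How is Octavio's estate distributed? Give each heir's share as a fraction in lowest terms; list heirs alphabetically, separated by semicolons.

Alonso 1/12; Beatriz 1/12; Diego 1/12; Elena 1/72; Fernando 1/12; Hugo 1/12; Ines 1/72; Lucia 1/12; Mateo 1/72; Nieves 1/12; Pilar 1/24; Ramiro 1/24; Soledad 1/6; Valentina 1/12; Yago 1/24

There is no surviving spouse, so the entire estate passes to Octavio's descendants per stirpes.
Teodoro left no surviving issue, so that branch lapses and is disregarded.
The estate is divided into 3 equal shares of 1/3 among Joaquin, Graciela, Ximena.
Joaquin predeceased; the 1/3 allotted to Joaquin's branch passes to Joaquin's issue by representation.
The 1/3 is divided into 2 equal shares of 1/6 among Ursula, Soledad.
Ursula predeceased; the 1/6 allotted to Ursula's branch passes to Ursula's issue by representation.
The 1/6 is divided into 4 equal shares of 1/24 among Catalina, Yago, Ramiro, Pilar.
Catalina predeceased; the 1/24 allotted to Catalina's branch passes to Catalina's issue by representation.
The 1/24 is divided into 3 equal shares of 1/72 among Elena, Mateo, Ines.
Elena is living and takes 1/72.
Mateo is living and takes 1/72.
Ines is living and takes 1/72.
Yago is living and takes 1/24.
Ramiro is living and takes 1/24.
Pilar is living and takes 1/24.
Soledad is living and takes 1/6.
Graciela predeceased; the 1/3 allotted to Graciela's branch passes to Graciela's issue by representation.
The 1/3 is divided into 4 equal shares of 1/12 among Nieves, Beatriz, Alonso, Diego.
Nieves is living and takes 1/12.
Beatriz is living and takes 1/12.
Alonso is living and takes 1/12.
Diego is living and takes 1/12.
Ximena predeceased; the 1/3 allotted to Ximena's branch passes to Ximena's issue by representation.
The 1/3 is divided into 4 equal shares of 1/12 among Lucia, Hugo, Valentina, Fernando.
Lucia is living and takes 1/12.
Hugo is living and takes 1/12.
Valentina is living and takes 1/12.
Fernando is living and takes 1/12.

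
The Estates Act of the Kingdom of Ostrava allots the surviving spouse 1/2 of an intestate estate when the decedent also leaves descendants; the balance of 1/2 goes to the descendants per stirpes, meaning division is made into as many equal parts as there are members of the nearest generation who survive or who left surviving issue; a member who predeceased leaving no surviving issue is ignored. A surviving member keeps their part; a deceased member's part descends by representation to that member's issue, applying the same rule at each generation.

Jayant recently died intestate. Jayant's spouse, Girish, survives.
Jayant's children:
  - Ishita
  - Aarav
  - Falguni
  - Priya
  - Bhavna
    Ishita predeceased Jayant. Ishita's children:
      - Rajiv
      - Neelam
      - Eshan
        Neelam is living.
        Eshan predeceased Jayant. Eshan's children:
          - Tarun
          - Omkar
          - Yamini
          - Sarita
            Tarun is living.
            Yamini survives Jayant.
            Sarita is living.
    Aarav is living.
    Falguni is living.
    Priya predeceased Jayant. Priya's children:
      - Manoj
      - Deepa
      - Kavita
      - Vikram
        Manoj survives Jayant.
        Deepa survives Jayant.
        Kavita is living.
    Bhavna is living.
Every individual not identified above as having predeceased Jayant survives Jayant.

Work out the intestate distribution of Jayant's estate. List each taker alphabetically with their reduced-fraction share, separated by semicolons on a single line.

Girish, as surviving spouse, takes 1/2.
The remaining 1/2 passes to Jayant's descendants per stirpes.
The 1/2 is divided into 5 equal shares of 1/10 among Ishita, Aarav, Falguni, Priya, Bhavna.
Ishita predeceased; the 1/10 allotted to Ishita's branch passes to Ishita's issue by representation.
The 1/10 is divided into 3 equal shares of 1/30 among Rajiv, Neelam, Eshan.
Rajiv is living and takes 1/30.
Neelam is living and takes 1/30.
Eshan predeceased; the 1/30 allotted to Eshan's branch passes to Eshan's issue by representation.
The 1/30 is divided into 4 equal shares of 1/120 among Tarun, Omkar, Yamini, Sarita.
Tarun is living and takes 1/120.
Omkar is living and takes 1/120.
Yamini is living and takes 1/120.
Sarita is living and takes 1/120.
Aarav is living and takes 1/10.
Falguni is living and takes 1/10.
Priya predeceased; the 1/10 allotted to Priya's branch passes to Priya's issue by representation.
The 1/10 is divided into 4 equal shares of 1/40 among Manoj, Deepa, Kavita, Vikram.
Manoj is living and takes 1/40.
Deepa is living and takes 1/40.
Kavita is living and takes 1/40.
Vikram is living and takes 1/40.
Bhavna is living and takes 1/10.

Aarav 1/10; Bhavna 1/10; Deepa 1/40; Falguni 1/10; Girish 1/2; Kavita 1/40; Manoj 1/40; Neelam 1/30; Omkar 1/120; Rajiv 1/30; Sarita 1/120; Tarun 1/120; Vikram 1/40; Yamini 1/120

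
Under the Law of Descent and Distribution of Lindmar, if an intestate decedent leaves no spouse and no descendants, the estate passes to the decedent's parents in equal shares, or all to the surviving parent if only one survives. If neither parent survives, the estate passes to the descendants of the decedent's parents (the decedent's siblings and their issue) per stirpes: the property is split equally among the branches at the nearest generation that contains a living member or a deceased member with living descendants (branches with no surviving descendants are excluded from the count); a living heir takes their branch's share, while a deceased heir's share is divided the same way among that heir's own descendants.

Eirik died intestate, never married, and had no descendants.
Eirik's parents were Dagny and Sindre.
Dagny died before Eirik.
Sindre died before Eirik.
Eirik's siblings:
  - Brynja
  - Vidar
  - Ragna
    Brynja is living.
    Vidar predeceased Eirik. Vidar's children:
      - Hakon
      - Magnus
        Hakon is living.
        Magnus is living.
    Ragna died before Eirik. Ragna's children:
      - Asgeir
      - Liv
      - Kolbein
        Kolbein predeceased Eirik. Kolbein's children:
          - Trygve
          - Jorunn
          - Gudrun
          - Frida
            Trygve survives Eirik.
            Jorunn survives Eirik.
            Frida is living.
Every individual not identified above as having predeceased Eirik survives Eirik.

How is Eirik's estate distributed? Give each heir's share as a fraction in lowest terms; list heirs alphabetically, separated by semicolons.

Neither parent survives and there are no descendants, so the estate passes to Eirik's siblings and their issue per stirpes.
The estate is divided into 3 equal shares of 1/3 among Brynja, Vidar, Ragna.
Brynja is living and takes 1/3.
Vidar predeceased; the 1/3 allotted to Vidar's branch passes to Vidar's issue by representation.
The 1/3 is divided into 2 equal shares of 1/6 among Hakon, Magnus.
Hakon is living and takes 1/6.
Magnus is living and takes 1/6.
Ragna predeceased; the 1/3 allotted to Ragna's branch passes to Ragna's issue by representation.
The 1/3 is divided into 3 equal shares of 1/9 among Asgeir, Liv, Kolbein.
Asgeir is living and takes 1/9.
Liv is living and takes 1/9.
Kolbein predeceased; the 1/9 allotted to Kolbein's branch passes to Kolbein's issue by representation.
The 1/9 is divided into 4 equal shares of 1/36 among Trygve, Jorunn, Gudrun, Frida.
Trygve is living and takes 1/36.
Jorunn is living and takes 1/36.
Gudrun is living and takes 1/36.
Frida is living and takes 1/36.

Asgeir 1/9; Brynja 1/3; Frida 1/36; Gudrun 1/36; Hakon 1/6; Jorunn 1/36; Liv 1/9; Magnus 1/6; Trygve 1/36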